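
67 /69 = 0.97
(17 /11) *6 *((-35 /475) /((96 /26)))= -1547 /8360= -0.19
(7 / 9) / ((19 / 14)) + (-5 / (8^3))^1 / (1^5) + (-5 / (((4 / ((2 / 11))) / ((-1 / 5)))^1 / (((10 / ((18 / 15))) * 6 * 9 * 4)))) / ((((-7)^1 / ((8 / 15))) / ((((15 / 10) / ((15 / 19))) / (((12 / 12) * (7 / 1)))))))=-53263405 / 47190528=-1.13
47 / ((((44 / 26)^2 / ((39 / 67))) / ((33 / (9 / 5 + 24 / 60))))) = 4646655 / 32428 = 143.29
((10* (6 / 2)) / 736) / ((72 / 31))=155 / 8832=0.02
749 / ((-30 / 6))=-749 / 5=-149.80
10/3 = 3.33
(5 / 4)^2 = 25 / 16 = 1.56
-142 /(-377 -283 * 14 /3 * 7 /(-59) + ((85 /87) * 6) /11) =8017746 /12409315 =0.65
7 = 7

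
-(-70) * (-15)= -1050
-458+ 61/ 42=-19175/ 42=-456.55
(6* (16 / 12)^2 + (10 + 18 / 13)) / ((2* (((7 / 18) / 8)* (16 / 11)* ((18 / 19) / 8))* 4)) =89870 / 273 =329.19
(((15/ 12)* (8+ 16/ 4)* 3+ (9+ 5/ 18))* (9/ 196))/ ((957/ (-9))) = -2931/ 125048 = -0.02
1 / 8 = 0.12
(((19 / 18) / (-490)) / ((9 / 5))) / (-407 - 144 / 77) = 11 / 3758076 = 0.00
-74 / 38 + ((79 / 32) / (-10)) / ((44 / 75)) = -126707 / 53504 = -2.37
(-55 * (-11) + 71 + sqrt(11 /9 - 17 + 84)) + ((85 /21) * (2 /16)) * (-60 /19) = sqrt(614) /3 + 179391 /266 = 682.66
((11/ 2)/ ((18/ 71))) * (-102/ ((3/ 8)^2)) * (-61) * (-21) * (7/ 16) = -8818878.44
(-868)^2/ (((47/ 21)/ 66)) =1044245664/ 47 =22217992.85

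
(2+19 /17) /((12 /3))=53 /68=0.78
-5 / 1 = -5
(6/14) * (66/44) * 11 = 99/14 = 7.07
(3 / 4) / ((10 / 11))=33 / 40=0.82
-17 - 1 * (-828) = 811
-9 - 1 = -10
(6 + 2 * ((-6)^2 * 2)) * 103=15450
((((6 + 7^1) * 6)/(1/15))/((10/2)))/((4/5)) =585/2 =292.50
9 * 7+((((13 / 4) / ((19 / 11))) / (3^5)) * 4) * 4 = 291443 / 4617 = 63.12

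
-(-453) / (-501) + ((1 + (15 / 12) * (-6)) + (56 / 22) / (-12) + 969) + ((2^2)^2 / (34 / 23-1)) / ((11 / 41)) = 131678257 / 121242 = 1086.08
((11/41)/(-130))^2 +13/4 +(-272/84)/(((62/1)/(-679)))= 51139576739/1321013850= 38.71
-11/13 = -0.85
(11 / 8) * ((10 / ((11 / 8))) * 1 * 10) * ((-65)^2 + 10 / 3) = 1268500 / 3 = 422833.33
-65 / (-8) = 65 / 8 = 8.12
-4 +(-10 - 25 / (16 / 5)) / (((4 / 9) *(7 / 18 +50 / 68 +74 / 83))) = -39126023 / 1638272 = -23.88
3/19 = 0.16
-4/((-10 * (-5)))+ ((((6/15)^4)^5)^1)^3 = -69388939039072283776475826334171662684274/867361737988403547205962240695953369140625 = -0.08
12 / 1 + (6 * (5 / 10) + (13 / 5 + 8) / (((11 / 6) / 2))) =1461 / 55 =26.56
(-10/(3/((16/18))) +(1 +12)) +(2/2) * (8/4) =325/27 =12.04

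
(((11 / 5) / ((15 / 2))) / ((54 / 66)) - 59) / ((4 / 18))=-39583 / 150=-263.89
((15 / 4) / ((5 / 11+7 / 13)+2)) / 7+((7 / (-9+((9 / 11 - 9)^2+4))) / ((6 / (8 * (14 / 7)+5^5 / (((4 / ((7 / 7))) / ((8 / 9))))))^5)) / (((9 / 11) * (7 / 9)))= 5327126835796050446497853 / 1288819974652560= 4133336649.47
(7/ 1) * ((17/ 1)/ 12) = 119/ 12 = 9.92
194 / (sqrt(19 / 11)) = 194 * sqrt(209) / 19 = 147.61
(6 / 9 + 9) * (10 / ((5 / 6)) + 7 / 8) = 2987 / 24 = 124.46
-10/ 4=-5/ 2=-2.50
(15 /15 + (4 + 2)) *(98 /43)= 686 /43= 15.95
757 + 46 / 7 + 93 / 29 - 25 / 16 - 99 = 2163869 / 3248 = 666.22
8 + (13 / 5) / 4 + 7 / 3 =659 / 60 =10.98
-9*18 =-162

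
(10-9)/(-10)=-0.10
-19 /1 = -19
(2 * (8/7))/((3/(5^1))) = 80/21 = 3.81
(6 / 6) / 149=0.01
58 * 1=58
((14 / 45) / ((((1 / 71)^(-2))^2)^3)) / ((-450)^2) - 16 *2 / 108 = -22153071699865095031225349993 / 74766616987044695730385556250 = -0.30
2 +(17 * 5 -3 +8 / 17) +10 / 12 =8701 / 102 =85.30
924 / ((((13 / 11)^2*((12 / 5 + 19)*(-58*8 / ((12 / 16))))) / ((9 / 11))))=-343035 / 8390512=-0.04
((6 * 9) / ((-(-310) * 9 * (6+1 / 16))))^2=2304 / 226051225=0.00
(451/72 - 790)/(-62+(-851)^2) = -0.00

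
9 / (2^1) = 9 / 2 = 4.50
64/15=4.27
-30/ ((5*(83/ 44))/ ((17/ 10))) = -2244/ 415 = -5.41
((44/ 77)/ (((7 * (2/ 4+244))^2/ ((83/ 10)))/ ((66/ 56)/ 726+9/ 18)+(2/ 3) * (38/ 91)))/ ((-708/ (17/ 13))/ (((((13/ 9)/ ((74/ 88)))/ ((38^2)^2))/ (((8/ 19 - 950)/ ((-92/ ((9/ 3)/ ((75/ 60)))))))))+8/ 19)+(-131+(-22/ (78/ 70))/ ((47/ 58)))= -777656796913799185237078179070033/ 5005372191257883743347904884848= -155.36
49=49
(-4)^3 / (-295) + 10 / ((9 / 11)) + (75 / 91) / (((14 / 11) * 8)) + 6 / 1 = 501149927 / 27059760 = 18.52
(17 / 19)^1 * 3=51 / 19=2.68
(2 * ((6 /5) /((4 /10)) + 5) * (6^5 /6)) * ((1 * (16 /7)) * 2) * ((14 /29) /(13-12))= 1327104 /29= 45762.21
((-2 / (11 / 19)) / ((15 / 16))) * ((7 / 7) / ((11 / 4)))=-1.34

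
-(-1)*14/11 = 14/11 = 1.27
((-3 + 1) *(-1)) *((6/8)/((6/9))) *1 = 9/4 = 2.25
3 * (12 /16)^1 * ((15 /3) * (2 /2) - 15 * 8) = -1035 /4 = -258.75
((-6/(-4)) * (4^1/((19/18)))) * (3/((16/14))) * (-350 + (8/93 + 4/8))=-12283299/2356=-5213.62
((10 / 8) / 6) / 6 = 5 / 144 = 0.03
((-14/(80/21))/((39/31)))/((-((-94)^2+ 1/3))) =93/281320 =0.00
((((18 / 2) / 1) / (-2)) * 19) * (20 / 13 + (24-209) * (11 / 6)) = 1501095 / 52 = 28867.21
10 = 10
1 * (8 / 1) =8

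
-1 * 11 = -11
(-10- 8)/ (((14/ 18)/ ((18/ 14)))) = -1458/ 49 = -29.76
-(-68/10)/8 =17/20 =0.85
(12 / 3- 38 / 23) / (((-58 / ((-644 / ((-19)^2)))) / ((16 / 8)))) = 1512 / 10469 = 0.14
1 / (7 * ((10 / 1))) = 1 / 70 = 0.01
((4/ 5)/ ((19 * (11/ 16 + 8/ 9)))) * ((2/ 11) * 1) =1152/ 237215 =0.00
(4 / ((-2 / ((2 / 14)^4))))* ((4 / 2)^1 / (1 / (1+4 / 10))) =-0.00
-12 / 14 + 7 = 43 / 7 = 6.14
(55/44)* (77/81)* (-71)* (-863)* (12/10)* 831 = 72605100.94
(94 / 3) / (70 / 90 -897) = -141 / 4033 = -0.03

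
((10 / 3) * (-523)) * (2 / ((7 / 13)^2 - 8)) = 1767740 / 3909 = 452.22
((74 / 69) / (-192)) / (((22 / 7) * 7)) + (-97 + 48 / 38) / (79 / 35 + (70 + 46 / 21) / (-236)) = -205271792513 / 4183705152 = -49.06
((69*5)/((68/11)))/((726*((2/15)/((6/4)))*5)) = 1035/5984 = 0.17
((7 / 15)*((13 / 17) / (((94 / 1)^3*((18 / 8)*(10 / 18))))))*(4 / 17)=182 / 2250363525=0.00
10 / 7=1.43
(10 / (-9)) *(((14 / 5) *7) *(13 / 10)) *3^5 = -6879.60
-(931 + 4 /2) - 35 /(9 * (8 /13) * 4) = -269159 /288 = -934.58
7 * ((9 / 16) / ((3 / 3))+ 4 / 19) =1645 / 304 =5.41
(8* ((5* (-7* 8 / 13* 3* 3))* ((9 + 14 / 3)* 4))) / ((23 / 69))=-3306240 / 13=-254326.15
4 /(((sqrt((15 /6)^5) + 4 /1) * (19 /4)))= -2048 /49647 + 1600 * sqrt(10) /49647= 0.06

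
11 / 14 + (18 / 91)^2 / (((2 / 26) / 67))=44417 / 1274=34.86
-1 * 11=-11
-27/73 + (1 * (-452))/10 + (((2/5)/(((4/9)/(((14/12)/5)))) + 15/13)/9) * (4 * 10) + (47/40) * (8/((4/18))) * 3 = 829347/9490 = 87.39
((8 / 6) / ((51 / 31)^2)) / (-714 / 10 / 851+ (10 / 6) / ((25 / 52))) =16356220 / 112313781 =0.15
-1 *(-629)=629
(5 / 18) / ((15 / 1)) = 1 / 54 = 0.02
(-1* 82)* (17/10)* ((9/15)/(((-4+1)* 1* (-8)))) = -697/200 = -3.48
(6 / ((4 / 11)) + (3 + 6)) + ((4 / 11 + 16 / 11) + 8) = 777 / 22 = 35.32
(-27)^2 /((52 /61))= 44469 /52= 855.17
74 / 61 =1.21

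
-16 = -16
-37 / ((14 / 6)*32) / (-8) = 111 / 1792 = 0.06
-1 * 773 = -773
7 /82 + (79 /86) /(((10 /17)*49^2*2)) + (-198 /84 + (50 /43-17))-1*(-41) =3875927623 /169318520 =22.89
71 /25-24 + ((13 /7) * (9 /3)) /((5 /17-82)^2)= -2381331296 /112543725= -21.16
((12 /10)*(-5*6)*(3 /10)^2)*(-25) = 81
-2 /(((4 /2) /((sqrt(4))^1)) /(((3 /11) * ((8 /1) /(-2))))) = 2.18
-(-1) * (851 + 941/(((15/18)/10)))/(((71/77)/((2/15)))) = 1870022/1065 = 1755.89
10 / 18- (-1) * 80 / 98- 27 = -11302 / 441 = -25.63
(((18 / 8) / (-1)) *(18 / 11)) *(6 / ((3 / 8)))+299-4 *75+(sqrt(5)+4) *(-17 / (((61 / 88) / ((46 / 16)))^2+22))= -978333353 / 15531109-1088153 *sqrt(5) / 1411919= -64.72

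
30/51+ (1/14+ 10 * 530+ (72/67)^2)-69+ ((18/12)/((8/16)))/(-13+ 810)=4455747116325/851500454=5232.82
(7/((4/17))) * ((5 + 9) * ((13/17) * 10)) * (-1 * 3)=-9555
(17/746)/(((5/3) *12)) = 17/14920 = 0.00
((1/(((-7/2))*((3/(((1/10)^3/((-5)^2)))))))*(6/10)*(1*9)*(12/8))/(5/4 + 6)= -27/6343750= -0.00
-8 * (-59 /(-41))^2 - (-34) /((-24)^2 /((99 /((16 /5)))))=-12686441 /860672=-14.74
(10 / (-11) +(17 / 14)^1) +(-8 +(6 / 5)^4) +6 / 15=-502541 / 96250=-5.22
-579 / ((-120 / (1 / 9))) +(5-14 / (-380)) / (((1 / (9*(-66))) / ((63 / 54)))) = -23871569 / 6840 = -3490.00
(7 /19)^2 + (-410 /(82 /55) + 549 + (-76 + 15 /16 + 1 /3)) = 3455317 /17328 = 199.41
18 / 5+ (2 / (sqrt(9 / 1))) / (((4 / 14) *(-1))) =19 / 15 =1.27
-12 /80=-3 /20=-0.15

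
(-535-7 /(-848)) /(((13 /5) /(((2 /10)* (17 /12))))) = -58.30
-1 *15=-15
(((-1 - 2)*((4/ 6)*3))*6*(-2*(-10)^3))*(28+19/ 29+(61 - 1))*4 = -740448000/ 29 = -25532689.66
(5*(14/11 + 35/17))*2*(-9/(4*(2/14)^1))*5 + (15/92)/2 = -90269895/34408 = -2623.51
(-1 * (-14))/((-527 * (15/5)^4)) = -14/42687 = -0.00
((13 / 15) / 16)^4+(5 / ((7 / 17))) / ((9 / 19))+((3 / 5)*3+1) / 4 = 26.33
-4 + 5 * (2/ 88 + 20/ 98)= -2.87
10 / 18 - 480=-4315 / 9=-479.44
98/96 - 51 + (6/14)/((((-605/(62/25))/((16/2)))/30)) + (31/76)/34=-16542501637/328297200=-50.39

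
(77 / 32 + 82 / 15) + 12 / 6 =9.87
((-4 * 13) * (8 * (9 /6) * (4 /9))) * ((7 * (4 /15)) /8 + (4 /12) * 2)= -1248 /5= -249.60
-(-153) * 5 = 765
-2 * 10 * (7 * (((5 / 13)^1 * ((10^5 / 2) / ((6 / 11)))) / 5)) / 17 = -38500000 / 663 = -58069.38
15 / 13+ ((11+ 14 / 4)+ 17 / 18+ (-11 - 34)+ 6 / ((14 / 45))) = -7466 / 819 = -9.12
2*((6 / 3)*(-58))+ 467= 235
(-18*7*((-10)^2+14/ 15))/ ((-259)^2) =-9084/ 47915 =-0.19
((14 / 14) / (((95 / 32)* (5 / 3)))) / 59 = 96 / 28025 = 0.00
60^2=3600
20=20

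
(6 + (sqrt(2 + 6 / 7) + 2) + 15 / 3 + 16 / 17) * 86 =172 * sqrt(35) / 7 + 20382 / 17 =1344.31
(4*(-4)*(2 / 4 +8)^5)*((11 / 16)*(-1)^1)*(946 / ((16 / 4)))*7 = 51712611797 / 64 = 808009559.33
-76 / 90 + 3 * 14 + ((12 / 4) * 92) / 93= 61552 / 1395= 44.12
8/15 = 0.53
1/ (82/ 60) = 30/ 41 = 0.73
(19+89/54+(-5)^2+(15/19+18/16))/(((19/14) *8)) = 1366379/311904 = 4.38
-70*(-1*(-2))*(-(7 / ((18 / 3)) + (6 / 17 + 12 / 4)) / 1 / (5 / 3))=6454 / 17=379.65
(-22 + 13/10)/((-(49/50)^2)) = 51750/2401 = 21.55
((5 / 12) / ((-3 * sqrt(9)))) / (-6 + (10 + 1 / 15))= -25 / 2196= -0.01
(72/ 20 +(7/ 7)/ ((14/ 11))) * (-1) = -307/ 70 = -4.39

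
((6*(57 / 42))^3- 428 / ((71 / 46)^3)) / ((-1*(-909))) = 51993297679 / 111591996957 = 0.47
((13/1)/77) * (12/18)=26/231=0.11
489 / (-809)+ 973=786668 / 809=972.40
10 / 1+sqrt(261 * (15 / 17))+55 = 3 * sqrt(7395) / 17+65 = 80.18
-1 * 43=-43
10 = 10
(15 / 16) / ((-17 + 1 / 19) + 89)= 0.01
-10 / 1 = -10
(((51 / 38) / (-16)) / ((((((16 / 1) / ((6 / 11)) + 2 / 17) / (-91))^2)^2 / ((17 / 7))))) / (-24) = 0.77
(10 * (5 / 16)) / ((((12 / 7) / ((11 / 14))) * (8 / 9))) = 825 / 512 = 1.61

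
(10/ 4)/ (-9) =-0.28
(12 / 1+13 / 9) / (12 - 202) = -121 / 1710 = -0.07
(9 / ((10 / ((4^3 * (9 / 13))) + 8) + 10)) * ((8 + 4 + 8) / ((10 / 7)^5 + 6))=435637440 / 527109829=0.83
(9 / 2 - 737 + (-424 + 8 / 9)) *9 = -20801 / 2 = -10400.50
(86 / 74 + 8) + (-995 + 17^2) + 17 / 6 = -154069 / 222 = -694.00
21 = 21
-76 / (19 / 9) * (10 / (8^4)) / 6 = -15 / 1024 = -0.01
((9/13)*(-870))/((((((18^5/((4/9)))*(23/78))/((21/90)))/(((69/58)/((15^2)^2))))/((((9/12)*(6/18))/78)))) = -7/829047960000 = -0.00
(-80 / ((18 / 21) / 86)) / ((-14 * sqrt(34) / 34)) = 1720 * sqrt(34) / 3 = 3343.08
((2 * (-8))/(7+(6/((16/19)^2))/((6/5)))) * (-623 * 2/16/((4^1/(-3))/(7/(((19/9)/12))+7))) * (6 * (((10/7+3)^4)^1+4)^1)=-8100181920000/1116269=-7256478.43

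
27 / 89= 0.30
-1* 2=-2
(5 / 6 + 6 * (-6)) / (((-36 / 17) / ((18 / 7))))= 3587 / 84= 42.70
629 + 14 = 643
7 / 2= 3.50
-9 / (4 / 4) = -9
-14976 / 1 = -14976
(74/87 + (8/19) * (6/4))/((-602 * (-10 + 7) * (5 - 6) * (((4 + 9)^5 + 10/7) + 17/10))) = -0.00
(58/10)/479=29/2395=0.01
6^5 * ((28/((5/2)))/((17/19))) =8273664/85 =97337.22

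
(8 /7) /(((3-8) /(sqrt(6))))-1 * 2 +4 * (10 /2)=18-8 * sqrt(6) /35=17.44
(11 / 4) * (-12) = -33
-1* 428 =-428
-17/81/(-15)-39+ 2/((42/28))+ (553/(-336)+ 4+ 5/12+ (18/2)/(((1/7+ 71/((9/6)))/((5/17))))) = -11474796947/329488560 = -34.83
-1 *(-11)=11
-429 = -429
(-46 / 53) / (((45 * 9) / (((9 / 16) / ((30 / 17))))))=-391 / 572400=-0.00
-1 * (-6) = 6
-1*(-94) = 94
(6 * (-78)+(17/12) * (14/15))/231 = -42001/20790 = -2.02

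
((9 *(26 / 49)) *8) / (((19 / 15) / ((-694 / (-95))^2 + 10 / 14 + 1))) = 19542287232 / 11763185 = 1661.31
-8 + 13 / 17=-123 / 17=-7.24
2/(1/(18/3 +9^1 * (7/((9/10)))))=152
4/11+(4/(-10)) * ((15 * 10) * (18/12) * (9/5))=-161.64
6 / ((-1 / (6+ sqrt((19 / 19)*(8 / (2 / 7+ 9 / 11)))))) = -36- 12*sqrt(13090) / 85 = -52.15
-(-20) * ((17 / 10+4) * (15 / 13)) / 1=1710 / 13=131.54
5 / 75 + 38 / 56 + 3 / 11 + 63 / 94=366571 / 217140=1.69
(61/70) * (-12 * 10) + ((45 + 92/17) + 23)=-31.16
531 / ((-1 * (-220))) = 531 / 220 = 2.41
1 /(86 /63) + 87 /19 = 8679 /1634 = 5.31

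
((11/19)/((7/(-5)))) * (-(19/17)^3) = 0.58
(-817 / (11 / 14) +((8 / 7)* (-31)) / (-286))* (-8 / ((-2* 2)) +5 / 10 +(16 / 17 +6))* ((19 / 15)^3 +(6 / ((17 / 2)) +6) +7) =-50277154963082 / 325450125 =-154484.98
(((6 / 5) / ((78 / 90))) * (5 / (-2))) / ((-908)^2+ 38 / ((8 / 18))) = -90 / 21438287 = -0.00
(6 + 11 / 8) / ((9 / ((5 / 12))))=295 / 864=0.34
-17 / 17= -1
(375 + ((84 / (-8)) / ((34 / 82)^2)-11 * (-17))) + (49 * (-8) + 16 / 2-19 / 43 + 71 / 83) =117.34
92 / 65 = 1.42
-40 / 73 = -0.55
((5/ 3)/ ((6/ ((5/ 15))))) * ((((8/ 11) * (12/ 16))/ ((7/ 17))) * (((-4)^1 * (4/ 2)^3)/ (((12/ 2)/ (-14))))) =9.16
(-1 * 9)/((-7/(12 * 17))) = 1836/7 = 262.29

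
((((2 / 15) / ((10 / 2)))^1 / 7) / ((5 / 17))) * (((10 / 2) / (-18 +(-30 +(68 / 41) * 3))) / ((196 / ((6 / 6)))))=-697 / 90757800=-0.00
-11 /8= -1.38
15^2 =225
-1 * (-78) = 78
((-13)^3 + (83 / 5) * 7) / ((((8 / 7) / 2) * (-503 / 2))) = 36414 / 2515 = 14.48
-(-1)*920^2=846400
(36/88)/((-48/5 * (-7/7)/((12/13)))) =45/1144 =0.04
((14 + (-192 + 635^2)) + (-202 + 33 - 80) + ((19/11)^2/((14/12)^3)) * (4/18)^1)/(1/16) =267477483552/41503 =6444774.68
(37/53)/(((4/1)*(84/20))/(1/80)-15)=37/70437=0.00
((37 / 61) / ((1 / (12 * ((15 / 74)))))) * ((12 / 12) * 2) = 180 / 61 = 2.95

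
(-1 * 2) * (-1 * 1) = 2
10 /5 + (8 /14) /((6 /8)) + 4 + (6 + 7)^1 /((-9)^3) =34415 /5103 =6.74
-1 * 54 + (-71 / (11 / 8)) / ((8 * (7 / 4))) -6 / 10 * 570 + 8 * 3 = -28928 / 77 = -375.69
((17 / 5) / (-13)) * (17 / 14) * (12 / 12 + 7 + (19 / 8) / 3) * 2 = -60979 / 10920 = -5.58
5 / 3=1.67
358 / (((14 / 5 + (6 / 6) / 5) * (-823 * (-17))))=358 / 41973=0.01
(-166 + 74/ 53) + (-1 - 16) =-9625/ 53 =-181.60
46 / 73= 0.63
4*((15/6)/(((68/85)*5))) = 5/2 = 2.50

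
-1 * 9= -9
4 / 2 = 2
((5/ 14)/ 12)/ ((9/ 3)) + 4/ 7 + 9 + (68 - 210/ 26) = 455393/ 6552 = 69.50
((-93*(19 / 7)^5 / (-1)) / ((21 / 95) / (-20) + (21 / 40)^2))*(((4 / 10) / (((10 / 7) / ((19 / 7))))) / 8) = 221680191272 / 45059567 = 4919.71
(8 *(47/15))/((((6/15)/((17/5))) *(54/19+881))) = 60724/251895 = 0.24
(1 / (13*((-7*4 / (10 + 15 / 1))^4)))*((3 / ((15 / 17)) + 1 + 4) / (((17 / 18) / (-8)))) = -2109375 / 606424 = -3.48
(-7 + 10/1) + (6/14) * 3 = 30/7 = 4.29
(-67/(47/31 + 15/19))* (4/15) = -78926/10185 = -7.75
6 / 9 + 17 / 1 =53 / 3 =17.67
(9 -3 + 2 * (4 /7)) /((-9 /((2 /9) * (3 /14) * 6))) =-100 /441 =-0.23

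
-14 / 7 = -2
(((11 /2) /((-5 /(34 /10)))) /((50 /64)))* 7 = -20944 /625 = -33.51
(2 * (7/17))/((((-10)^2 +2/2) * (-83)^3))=-14/981758279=-0.00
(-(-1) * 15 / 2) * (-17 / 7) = -255 / 14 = -18.21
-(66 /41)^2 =-4356 /1681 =-2.59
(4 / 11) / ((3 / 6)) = 8 / 11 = 0.73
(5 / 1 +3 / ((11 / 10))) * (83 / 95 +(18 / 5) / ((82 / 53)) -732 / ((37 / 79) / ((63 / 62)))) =-120372977596 / 9828643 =-12247.16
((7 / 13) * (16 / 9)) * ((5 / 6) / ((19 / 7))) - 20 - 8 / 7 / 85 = -19.72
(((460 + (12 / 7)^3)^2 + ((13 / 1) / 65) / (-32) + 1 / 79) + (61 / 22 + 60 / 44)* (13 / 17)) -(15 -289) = 216537.42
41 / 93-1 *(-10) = 971 / 93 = 10.44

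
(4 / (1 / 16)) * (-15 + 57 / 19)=-768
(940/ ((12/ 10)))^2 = 5522500/ 9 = 613611.11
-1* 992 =-992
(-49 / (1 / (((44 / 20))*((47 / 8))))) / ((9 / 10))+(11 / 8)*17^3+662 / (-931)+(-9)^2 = 411038179 / 67032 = 6131.97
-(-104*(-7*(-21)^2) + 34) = -321082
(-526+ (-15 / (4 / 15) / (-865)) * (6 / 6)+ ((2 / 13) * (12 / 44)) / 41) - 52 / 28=-14989463311 / 28400372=-527.79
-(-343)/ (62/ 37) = 12691/ 62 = 204.69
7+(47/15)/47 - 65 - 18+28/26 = -14597/195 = -74.86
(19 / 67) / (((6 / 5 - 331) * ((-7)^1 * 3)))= 95 / 2320143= 0.00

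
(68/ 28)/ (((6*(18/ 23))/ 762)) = 49657/ 126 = 394.10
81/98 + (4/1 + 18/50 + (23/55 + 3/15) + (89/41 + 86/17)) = 244837639/18784150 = 13.03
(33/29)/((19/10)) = 330/551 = 0.60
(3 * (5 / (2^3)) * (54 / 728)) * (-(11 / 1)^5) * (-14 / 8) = 65225655 / 1664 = 39198.11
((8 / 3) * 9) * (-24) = -576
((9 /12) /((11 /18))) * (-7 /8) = -189 /176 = -1.07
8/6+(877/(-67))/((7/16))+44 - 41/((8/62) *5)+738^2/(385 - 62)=14888766709/9089220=1638.07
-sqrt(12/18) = -sqrt(6)/3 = -0.82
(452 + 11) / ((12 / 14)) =3241 / 6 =540.17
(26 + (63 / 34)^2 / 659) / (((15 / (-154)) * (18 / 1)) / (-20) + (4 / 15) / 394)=121828837515 / 413850023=294.38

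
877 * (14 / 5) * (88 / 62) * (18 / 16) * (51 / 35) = 4427973 / 775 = 5713.51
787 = 787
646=646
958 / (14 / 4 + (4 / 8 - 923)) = -958 / 919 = -1.04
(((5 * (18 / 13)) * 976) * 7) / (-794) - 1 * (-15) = -230025 / 5161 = -44.57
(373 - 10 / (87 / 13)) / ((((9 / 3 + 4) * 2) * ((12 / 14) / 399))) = 4298693 / 348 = 12352.57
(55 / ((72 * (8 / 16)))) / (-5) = -11 / 36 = -0.31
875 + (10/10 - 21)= 855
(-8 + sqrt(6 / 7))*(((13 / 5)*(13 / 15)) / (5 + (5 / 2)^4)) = -21632 / 52875 + 2704*sqrt(42) / 370125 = -0.36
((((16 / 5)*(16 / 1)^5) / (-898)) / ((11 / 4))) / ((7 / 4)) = -134217728 / 172865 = -776.43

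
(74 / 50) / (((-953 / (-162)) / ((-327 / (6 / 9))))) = -2940057 / 23825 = -123.40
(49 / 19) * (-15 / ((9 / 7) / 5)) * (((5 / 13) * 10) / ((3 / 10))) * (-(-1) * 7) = -30012500 / 2223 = -13500.90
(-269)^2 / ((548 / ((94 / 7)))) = 3400967 / 1918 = 1773.18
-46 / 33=-1.39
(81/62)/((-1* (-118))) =81/7316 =0.01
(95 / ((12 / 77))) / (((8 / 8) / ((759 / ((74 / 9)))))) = 16656255 / 296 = 56271.13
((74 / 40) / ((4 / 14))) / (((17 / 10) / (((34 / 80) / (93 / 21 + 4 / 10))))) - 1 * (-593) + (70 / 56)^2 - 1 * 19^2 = 1264919 / 5408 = 233.90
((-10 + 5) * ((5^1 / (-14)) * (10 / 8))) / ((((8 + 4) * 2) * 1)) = 125 / 1344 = 0.09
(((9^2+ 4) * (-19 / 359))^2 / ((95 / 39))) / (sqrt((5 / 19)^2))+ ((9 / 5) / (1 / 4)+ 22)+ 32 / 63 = 2487750163 / 40597515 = 61.28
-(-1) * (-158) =-158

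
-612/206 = -306/103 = -2.97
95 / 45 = 19 / 9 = 2.11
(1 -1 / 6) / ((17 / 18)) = 0.88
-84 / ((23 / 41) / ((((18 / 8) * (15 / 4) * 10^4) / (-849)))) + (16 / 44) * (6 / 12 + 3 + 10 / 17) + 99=18235598119 / 1217183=14981.80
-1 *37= -37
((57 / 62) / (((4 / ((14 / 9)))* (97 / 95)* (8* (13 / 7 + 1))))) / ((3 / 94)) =831383 / 1732032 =0.48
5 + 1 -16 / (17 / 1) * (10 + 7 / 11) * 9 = -15726 / 187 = -84.10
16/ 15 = 1.07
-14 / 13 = -1.08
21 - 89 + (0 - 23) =-91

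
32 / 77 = 0.42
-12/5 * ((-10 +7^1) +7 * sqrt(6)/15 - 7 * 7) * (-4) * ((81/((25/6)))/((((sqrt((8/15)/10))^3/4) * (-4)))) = -61236 * sqrt(2)/5 +454896 * sqrt(3) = 770582.83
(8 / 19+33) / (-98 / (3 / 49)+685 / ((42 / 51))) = -26670 / 613567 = -0.04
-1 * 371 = -371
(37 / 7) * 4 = 148 / 7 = 21.14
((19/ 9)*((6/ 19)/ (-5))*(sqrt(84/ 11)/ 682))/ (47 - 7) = -sqrt(231)/ 1125300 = -0.00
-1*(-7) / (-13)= -7 / 13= -0.54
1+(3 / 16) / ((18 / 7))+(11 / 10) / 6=201 / 160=1.26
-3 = -3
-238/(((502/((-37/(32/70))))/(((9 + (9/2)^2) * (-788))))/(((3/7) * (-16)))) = 6064825.52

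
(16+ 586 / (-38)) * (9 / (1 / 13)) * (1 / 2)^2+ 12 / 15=6739 / 380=17.73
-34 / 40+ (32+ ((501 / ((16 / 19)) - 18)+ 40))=648.09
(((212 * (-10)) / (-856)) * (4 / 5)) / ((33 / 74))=15688 / 3531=4.44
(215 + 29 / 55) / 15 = 11854 / 825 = 14.37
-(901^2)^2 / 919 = -659020863601 / 919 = -717106489.23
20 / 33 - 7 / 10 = -0.09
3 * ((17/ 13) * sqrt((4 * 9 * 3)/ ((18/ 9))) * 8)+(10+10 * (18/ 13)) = 310/ 13+1224 * sqrt(6)/ 13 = 254.48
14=14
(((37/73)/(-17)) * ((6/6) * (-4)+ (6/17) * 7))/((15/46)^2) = 2035592/4746825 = 0.43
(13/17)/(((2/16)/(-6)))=-624/17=-36.71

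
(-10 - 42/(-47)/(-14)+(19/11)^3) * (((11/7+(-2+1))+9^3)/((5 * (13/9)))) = -217221138/437899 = -496.05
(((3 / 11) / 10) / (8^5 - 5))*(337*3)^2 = 1022121 / 1201310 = 0.85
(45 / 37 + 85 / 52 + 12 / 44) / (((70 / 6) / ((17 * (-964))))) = -812521137 / 185185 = -4387.62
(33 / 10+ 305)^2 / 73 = 9504889 / 7300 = 1302.04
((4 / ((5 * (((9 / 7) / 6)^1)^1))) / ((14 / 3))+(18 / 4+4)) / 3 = 3.10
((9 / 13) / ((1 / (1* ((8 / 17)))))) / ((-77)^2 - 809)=9 / 141440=0.00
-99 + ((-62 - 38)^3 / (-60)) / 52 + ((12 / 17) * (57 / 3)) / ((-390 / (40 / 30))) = 244721 / 1105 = 221.47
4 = 4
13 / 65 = 1 / 5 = 0.20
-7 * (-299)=2093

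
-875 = -875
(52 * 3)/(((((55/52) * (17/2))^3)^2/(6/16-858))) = -169286398825070592/668143373050140625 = -0.25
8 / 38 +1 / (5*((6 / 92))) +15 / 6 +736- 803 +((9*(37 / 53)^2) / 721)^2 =-143140272203268967 / 2338023454106970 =-61.22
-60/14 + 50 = 320/7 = 45.71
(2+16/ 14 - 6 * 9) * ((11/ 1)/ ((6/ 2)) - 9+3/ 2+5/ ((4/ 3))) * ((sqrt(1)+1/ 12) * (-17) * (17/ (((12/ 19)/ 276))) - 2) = -146123137/ 252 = -579853.72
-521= -521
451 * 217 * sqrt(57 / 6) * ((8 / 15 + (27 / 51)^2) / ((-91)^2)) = 49310987 * sqrt(38) / 10256610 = 29.64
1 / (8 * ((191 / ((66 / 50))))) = 33 / 38200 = 0.00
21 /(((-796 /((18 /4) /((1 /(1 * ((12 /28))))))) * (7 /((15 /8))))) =-1215 /89152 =-0.01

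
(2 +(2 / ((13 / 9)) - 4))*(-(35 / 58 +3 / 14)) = 1328 / 2639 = 0.50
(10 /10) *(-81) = -81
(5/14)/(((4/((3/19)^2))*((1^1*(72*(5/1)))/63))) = 9/23104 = 0.00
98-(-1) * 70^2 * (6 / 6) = 4998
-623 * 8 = -4984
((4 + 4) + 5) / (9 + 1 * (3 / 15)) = 65 / 46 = 1.41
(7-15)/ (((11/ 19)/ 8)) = -1216/ 11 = -110.55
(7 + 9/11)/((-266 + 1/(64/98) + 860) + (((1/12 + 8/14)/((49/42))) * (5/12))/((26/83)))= 5259072/401099347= 0.01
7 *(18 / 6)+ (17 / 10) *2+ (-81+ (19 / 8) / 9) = -20281 / 360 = -56.34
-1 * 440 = -440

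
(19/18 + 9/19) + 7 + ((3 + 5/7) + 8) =48463/2394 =20.24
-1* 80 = -80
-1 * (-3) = 3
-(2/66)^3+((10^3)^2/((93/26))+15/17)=5294734710178/18938799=279570.77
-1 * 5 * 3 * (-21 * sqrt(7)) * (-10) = -3150 * sqrt(7) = -8334.12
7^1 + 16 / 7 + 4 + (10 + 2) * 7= 681 / 7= 97.29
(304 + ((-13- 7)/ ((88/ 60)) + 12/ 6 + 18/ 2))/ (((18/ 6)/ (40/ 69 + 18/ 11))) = 1858610/ 8349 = 222.61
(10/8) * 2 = 5/2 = 2.50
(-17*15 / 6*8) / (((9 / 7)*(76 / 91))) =-54145 / 171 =-316.64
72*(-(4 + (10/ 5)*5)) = -1008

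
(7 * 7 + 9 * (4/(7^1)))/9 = 379/63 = 6.02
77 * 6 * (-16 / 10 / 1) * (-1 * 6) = 22176 / 5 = 4435.20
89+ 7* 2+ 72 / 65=6767 / 65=104.11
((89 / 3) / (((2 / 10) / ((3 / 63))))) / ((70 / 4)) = 178 / 441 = 0.40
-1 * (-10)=10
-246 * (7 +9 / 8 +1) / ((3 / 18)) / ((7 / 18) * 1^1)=-242433 / 7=-34633.29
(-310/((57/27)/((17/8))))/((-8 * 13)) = 23715/7904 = 3.00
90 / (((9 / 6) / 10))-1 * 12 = 588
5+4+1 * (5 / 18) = 167 / 18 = 9.28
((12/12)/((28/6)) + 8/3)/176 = 11/672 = 0.02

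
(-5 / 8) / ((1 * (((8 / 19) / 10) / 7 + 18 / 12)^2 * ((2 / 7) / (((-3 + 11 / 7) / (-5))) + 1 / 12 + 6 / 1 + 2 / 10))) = -3491250 / 92276207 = -0.04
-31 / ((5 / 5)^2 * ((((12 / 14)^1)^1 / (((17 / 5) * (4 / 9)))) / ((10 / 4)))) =-3689 / 27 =-136.63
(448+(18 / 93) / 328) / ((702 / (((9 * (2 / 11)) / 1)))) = 2277635 / 2181036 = 1.04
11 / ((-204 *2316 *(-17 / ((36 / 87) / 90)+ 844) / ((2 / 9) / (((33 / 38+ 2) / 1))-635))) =-6851449 / 1322560679544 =-0.00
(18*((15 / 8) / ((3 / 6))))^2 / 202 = 18225 / 808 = 22.56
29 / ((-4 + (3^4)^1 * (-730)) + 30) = -29 / 59104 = -0.00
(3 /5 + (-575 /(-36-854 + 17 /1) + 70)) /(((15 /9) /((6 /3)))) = 622088 /7275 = 85.51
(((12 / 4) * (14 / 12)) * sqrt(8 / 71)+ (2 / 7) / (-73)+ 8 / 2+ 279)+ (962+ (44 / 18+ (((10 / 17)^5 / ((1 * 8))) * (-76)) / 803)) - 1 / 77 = 7 * sqrt(142) / 71+ 1227419109808 / 983960901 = 1248.60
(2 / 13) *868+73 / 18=137.59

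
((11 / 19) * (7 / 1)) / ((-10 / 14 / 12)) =-6468 / 95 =-68.08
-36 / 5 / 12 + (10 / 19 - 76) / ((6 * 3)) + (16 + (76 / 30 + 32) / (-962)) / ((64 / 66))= 276719 / 23712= 11.67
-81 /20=-4.05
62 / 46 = 1.35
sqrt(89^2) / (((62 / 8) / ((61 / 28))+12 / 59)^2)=1152799289 / 183196225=6.29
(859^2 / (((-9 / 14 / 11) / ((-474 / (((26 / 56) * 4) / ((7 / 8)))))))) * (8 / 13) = 879751904108 / 507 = 1735210856.23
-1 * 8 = -8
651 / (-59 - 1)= -217 / 20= -10.85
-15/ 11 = -1.36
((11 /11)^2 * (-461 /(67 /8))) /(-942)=1844 /31557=0.06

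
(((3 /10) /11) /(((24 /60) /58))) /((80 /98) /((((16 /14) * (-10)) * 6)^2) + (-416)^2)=250560 /10964828171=0.00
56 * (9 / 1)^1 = 504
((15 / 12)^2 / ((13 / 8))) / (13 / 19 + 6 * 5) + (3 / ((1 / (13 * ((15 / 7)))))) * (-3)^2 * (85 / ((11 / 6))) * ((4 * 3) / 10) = 4440167365 / 106106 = 41846.52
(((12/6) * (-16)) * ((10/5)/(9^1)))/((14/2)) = -64/63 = -1.02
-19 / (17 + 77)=-19 / 94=-0.20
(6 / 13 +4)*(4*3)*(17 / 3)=3944 / 13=303.38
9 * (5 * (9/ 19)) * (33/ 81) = 165/ 19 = 8.68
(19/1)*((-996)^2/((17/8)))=150786432/17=8869790.12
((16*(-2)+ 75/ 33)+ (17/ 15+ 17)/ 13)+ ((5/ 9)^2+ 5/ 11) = -1596671/ 57915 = -27.57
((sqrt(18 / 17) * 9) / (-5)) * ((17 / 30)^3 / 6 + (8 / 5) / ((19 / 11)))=-2944547 * sqrt(34) / 9690000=-1.77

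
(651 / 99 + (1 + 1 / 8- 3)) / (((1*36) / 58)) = 35989 / 4752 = 7.57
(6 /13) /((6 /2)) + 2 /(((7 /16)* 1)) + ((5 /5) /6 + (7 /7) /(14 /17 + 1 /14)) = 232957 /38766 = 6.01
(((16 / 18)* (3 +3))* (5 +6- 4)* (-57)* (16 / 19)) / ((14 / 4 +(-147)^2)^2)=-1024 / 266914375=-0.00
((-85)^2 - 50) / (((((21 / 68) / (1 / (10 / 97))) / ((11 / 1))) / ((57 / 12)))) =11775234.17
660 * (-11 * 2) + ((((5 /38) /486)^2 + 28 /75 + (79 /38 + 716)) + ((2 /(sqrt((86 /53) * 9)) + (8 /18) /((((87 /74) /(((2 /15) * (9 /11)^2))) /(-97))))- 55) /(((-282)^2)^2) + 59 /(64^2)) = -515848110121276119764599729 /37376144979701491814400 + sqrt(4558) /815804588304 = -13801.53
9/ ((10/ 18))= 81/ 5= 16.20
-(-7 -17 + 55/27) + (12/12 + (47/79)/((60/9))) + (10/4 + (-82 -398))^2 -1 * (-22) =2432167138/10665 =228051.30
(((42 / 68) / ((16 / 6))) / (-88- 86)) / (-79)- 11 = -13709323 / 1246304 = -11.00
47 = 47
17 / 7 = 2.43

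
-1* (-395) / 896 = 395 / 896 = 0.44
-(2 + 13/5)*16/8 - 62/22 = -661/55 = -12.02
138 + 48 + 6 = 192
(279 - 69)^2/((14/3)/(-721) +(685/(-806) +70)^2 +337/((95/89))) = 840989856798000/97208682181367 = 8.65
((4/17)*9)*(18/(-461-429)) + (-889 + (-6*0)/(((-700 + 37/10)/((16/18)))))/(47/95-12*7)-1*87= -4584811832/60013145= -76.40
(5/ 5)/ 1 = 1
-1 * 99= -99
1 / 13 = 0.08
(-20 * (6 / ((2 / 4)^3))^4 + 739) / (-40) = 2654189.52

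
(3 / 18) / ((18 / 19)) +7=775 / 108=7.18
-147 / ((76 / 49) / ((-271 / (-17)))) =-1952013 / 1292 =-1510.85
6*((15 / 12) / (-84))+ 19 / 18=487 / 504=0.97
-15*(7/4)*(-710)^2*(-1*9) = 119093625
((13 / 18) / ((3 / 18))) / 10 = 13 / 30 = 0.43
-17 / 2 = -8.50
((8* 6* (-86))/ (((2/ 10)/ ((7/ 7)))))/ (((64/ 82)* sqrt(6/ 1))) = -8815* sqrt(6)/ 2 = -10796.13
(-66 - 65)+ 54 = -77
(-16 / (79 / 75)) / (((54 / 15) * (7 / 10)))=-10000 / 1659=-6.03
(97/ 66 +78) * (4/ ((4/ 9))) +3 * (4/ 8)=716.73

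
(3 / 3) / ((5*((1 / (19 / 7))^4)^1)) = 130321 / 12005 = 10.86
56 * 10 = 560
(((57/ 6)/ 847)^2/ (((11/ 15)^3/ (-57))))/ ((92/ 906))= -31459660875/ 175696333736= -0.18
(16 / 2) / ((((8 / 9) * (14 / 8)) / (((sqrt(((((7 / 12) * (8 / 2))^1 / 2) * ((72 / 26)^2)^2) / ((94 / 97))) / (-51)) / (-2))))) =1296 * sqrt(95739) / 945217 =0.42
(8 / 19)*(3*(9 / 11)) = 216 / 209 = 1.03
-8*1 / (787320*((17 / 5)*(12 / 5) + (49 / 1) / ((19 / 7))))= -95 / 245073033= -0.00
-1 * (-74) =74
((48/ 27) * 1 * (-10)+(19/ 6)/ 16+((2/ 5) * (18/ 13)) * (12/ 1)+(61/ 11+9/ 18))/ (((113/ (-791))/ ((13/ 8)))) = 7046123/ 126720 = 55.60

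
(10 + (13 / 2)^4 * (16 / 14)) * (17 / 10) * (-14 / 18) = -54213 / 20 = -2710.65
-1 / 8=-0.12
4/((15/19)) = 76/15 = 5.07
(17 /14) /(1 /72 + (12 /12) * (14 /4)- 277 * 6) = -612 /835877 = -0.00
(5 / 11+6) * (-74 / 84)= -5.69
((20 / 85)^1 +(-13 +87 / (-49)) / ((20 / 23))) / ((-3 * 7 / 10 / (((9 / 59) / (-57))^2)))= 418746 / 7327473671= 0.00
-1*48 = -48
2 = 2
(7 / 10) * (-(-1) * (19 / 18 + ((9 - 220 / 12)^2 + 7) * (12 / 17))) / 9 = 144557 / 27540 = 5.25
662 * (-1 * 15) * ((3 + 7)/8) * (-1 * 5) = 124125/2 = 62062.50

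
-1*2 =-2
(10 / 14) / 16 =5 / 112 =0.04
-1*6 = -6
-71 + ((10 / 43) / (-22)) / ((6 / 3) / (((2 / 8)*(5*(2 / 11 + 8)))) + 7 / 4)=-58808333 / 828223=-71.01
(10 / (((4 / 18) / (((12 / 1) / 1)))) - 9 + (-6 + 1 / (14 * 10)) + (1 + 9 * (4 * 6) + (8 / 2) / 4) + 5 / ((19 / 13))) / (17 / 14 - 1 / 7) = 661833 / 950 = 696.67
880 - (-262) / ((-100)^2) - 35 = 4225131 / 5000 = 845.03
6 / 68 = 3 / 34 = 0.09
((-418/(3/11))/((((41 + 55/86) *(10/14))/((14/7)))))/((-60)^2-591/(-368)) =-2037245056/71193377565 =-0.03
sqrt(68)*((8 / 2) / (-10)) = -4*sqrt(17) / 5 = -3.30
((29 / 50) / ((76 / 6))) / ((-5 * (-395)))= 87 / 3752500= 0.00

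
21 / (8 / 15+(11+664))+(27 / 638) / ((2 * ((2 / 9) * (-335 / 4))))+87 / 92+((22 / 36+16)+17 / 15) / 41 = 51773987634587 / 36761034651660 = 1.41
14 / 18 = 7 / 9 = 0.78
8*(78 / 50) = 312 / 25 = 12.48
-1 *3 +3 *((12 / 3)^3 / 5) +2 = 187 / 5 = 37.40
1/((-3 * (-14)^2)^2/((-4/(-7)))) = 1/605052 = 0.00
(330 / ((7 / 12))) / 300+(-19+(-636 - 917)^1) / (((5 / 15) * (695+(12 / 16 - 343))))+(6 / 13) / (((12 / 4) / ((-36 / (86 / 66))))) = -434355486 / 27606215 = -15.73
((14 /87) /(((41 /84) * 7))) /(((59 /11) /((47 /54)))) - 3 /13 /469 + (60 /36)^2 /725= 126823870 /11548187469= 0.01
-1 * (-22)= 22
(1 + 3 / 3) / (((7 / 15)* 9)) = 0.48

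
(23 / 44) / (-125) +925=5087477 / 5500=925.00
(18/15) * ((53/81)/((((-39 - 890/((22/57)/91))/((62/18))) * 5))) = -18073/7012506150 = -0.00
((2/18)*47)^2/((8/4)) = 2209/162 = 13.64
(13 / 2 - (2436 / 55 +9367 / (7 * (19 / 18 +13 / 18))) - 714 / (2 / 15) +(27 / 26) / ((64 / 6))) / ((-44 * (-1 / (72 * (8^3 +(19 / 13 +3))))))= -59474114630127 / 11451440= -5193592.65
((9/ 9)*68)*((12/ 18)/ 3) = 136/ 9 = 15.11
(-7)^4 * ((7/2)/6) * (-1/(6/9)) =-16807/8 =-2100.88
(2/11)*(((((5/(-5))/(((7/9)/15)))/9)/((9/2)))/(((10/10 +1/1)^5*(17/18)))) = -15/5236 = -0.00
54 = 54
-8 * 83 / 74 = -332 / 37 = -8.97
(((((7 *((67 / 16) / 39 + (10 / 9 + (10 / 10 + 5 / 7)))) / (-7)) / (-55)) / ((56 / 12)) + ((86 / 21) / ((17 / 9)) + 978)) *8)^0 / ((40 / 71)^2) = 5041 / 1600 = 3.15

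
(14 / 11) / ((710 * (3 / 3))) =7 / 3905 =0.00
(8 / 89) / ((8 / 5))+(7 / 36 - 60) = -191437 / 3204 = -59.75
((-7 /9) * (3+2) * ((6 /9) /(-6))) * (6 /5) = 14 /27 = 0.52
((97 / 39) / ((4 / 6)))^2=9409 / 676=13.92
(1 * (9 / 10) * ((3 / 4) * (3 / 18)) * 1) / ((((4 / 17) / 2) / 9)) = 1377 / 160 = 8.61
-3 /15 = -0.20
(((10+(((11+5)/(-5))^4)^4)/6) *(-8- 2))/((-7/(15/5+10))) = 239807692794649952258/640869140625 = 374191356.07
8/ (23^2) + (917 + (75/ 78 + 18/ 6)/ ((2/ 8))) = 6415287/ 6877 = 932.86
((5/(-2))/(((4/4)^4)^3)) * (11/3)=-55/6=-9.17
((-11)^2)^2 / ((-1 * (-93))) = 14641 / 93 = 157.43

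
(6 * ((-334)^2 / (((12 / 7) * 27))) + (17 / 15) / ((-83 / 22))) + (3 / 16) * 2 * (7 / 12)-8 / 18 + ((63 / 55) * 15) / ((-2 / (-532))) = 75060522113 / 3944160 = 19030.80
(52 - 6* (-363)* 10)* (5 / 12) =9096.67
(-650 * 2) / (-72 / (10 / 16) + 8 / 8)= 6500 / 571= 11.38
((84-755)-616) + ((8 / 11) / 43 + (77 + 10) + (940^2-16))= 417367640 / 473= 882384.02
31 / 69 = 0.45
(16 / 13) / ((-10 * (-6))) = 4 / 195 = 0.02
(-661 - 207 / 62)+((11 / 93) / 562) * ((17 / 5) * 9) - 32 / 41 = -1187728432 / 1785755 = -665.11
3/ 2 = 1.50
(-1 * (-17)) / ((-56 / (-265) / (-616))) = -49555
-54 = -54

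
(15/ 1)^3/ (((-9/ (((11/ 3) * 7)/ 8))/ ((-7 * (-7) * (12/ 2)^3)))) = -12733875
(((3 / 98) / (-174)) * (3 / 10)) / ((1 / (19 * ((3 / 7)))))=-171 / 397880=-0.00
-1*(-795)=795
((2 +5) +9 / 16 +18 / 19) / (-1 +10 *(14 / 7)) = 2587 / 5776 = 0.45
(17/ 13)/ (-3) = -17/ 39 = -0.44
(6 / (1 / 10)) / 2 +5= 35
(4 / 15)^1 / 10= 2 / 75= 0.03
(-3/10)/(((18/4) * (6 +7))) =-1/195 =-0.01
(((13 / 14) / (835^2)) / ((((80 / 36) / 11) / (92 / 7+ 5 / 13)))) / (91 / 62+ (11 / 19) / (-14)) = 71780841 / 1148106463000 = 0.00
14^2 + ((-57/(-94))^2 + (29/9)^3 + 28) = 1660753181/6441444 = 257.82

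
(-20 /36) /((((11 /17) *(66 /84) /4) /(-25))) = 119000 /1089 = 109.27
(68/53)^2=4624/2809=1.65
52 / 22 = 26 / 11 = 2.36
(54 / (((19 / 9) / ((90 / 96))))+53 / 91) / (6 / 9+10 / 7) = 1019253 / 86944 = 11.72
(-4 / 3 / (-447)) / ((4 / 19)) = 19 / 1341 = 0.01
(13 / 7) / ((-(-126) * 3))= 13 / 2646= 0.00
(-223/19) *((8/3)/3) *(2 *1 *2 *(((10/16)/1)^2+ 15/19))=-320005/6498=-49.25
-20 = -20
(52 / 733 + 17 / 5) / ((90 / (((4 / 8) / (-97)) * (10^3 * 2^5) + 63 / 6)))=-381159323 / 63990900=-5.96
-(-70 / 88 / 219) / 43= 35 / 414348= 0.00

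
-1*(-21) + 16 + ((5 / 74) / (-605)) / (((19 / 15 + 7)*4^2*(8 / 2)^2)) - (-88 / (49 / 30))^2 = -1955759010813103 / 682450098176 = -2865.79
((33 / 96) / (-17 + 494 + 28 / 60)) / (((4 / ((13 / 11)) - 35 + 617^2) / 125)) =268125 / 1134127566464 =0.00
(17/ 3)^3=4913/ 27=181.96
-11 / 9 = -1.22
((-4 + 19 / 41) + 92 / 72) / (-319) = 1667 / 235422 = 0.01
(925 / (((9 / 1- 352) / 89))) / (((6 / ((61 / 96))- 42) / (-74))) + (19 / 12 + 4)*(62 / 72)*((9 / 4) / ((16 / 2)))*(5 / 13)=-1235555846195 / 2267026944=-545.01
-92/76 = -23/19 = -1.21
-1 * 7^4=-2401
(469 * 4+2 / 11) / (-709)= -20638 / 7799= -2.65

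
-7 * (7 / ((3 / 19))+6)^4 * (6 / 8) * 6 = -3639199207 / 18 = -202177733.72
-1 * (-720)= 720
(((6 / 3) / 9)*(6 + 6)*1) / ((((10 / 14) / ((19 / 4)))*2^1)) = 133 / 15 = 8.87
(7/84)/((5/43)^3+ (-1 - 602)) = -79507/575311152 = -0.00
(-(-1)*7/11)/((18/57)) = 133/66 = 2.02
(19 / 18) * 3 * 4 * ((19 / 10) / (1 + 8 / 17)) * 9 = 147.29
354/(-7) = -354/7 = -50.57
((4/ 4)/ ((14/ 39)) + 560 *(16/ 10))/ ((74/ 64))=201328/ 259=777.33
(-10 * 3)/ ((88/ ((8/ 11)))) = -30/ 121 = -0.25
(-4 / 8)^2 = 1 / 4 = 0.25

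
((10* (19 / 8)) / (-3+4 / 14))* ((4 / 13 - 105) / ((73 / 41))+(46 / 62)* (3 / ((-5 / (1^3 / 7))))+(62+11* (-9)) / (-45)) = 507.86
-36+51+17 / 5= 92 / 5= 18.40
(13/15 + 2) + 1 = 58/15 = 3.87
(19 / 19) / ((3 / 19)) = 6.33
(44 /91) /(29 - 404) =-44 /34125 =-0.00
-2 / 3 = -0.67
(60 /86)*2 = 60 /43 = 1.40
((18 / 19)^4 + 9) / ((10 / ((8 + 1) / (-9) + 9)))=1022292 / 130321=7.84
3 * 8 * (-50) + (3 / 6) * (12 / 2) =-1197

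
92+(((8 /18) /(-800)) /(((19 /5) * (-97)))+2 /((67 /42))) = 4145423107 /44453160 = 93.25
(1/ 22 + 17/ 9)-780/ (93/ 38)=-316.78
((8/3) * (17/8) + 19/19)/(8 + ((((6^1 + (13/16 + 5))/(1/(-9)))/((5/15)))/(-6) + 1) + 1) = 640/6063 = 0.11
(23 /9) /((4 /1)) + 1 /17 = 427 /612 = 0.70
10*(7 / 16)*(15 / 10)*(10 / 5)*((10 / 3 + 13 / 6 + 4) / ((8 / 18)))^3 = 525022155 / 4096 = 128179.24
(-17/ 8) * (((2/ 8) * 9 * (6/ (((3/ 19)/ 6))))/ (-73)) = 8721/ 584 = 14.93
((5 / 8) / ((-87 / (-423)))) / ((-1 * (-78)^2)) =-235 / 470496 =-0.00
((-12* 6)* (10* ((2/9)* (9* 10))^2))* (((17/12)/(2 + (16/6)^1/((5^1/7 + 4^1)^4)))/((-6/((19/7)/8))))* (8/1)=2298314898000/24971569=92037.26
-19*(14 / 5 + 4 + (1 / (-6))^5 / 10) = -10046573 / 77760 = -129.20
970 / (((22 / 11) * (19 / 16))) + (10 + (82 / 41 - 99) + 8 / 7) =322.56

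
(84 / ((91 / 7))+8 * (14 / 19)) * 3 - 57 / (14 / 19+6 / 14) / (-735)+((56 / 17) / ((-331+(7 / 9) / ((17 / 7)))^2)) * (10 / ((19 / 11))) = 31843773684888103 / 857501201604775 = 37.14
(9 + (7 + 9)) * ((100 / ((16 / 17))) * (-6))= -31875 / 2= -15937.50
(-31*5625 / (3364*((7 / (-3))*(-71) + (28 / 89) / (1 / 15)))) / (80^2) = -1862325 / 39177843712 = -0.00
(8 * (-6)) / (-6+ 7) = -48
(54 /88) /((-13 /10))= -135 /286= -0.47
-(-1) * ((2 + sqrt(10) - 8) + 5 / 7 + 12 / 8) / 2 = -53 / 28 + sqrt(10) / 2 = -0.31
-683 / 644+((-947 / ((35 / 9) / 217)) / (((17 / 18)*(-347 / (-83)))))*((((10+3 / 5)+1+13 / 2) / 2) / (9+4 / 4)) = -1437994652194 / 118717375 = -12112.76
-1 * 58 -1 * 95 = -153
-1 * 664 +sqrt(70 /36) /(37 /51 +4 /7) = -664 +119 * sqrt(70) /926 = -662.92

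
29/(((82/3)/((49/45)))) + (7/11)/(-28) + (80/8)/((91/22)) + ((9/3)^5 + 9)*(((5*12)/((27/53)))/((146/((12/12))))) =37181078021/179759580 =206.84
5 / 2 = 2.50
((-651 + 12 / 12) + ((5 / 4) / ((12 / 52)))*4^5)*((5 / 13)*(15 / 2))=14125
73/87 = 0.84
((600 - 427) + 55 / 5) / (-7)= -184 / 7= -26.29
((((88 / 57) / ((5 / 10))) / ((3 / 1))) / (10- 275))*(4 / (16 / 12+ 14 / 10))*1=-0.01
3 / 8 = 0.38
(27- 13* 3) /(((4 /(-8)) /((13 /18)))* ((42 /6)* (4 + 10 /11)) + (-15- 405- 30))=143 /5646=0.03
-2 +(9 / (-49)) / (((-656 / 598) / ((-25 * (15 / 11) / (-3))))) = -17209 / 176792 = -0.10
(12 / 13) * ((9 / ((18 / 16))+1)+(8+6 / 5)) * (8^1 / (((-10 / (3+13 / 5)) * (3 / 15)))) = -9408 / 25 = -376.32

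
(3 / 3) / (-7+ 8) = 1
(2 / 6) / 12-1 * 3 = -107 / 36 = -2.97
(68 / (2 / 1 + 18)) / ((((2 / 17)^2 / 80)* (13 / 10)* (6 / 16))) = 1572160 / 39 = 40311.79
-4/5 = -0.80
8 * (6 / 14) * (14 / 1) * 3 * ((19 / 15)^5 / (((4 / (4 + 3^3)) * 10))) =153518138 / 421875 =363.89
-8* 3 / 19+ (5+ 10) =261 / 19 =13.74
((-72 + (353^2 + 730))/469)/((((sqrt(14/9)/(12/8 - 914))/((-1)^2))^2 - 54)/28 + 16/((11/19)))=82609045571250/7951124478761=10.39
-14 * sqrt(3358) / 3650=-7 * sqrt(3358) / 1825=-0.22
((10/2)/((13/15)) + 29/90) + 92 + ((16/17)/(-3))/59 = 98.09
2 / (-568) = -1 / 284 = -0.00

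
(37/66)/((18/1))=37/1188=0.03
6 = 6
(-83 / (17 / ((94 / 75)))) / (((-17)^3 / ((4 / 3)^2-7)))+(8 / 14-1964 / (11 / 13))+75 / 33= -10063546606313 / 4341003975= -2318.25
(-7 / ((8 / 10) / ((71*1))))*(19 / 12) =-47215 / 48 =-983.65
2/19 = 0.11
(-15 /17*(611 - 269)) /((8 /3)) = -113.16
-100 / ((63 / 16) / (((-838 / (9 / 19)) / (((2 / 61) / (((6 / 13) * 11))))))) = 17093859200 / 2457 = 6957207.65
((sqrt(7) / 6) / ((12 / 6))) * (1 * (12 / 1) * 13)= 13 * sqrt(7)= 34.39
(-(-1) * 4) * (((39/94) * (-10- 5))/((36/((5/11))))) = -325/1034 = -0.31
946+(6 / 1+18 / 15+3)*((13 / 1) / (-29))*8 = 131866 / 145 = 909.42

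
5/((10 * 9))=1/18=0.06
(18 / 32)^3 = 0.18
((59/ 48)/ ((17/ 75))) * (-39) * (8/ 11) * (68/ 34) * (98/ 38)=-2818725/ 3553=-793.34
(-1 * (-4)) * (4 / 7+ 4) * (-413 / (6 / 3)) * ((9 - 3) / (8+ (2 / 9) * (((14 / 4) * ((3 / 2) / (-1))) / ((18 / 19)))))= -2446848 / 731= -3347.26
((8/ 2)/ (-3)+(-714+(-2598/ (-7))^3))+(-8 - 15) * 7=52605511829/ 1029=51122946.38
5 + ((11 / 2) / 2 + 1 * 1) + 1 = 39 / 4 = 9.75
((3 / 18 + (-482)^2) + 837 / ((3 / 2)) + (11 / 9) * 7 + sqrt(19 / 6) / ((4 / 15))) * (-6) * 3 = -4192033 -45 * sqrt(114) / 4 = -4192153.12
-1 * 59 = -59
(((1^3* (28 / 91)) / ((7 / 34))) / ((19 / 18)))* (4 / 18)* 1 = 544 / 1729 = 0.31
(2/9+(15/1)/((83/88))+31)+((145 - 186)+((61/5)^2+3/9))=2900212/18675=155.30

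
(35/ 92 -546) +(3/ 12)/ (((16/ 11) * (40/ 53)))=-545.39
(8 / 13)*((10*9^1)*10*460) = 3312000 / 13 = 254769.23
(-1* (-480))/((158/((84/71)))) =20160/5609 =3.59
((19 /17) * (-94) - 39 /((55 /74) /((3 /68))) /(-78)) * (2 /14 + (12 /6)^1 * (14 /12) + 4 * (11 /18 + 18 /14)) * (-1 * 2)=124520453 /58905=2113.92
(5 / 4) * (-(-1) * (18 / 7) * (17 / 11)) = 765 / 154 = 4.97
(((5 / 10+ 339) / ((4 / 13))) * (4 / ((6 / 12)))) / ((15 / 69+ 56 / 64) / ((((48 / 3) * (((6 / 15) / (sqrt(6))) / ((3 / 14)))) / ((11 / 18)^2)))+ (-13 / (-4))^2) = 136843846683328512 / 163747437076079 -176966226877440 * sqrt(6) / 163747437076079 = 833.05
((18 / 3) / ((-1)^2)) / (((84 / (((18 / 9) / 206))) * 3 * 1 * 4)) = 1 / 17304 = 0.00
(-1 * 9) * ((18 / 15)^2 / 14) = -162 / 175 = -0.93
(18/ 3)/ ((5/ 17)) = 102/ 5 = 20.40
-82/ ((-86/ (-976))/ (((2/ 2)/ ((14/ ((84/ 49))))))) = -240096/ 2107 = -113.95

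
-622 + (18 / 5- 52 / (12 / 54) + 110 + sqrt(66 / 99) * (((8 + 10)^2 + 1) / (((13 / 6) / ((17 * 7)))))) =13832.06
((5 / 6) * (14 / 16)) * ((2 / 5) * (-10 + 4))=-7 / 4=-1.75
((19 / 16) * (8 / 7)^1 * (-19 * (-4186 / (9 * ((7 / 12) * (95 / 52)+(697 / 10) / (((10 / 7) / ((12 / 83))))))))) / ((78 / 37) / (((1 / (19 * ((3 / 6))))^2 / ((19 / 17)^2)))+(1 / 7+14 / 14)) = 996298298746400 / 161073977425167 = 6.19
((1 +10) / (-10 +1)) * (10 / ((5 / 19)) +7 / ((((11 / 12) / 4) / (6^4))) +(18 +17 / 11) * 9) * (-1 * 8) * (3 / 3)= 3502472 / 9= 389163.56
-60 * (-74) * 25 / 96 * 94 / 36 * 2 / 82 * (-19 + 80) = 13259875 / 2952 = 4491.83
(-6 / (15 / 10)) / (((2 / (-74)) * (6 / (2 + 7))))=222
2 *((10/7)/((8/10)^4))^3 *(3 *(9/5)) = 164794921875/359661568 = 458.19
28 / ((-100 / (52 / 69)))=-364 / 1725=-0.21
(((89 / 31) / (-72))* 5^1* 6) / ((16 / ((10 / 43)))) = -2225 / 127968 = -0.02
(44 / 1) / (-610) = -22 / 305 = -0.07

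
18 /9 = 2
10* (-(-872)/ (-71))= -8720/ 71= -122.82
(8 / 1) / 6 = 4 / 3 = 1.33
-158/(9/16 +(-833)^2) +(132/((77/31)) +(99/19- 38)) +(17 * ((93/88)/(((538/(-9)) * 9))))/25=35568879809045591/1747700196180400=20.35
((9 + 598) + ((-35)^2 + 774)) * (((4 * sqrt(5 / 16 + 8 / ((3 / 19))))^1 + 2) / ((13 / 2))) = 10424 / 13 + 5212 * sqrt(7341) / 39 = 12252.16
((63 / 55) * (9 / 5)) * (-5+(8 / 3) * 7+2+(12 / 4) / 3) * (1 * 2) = 68.73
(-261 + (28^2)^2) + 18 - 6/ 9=1843237/ 3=614412.33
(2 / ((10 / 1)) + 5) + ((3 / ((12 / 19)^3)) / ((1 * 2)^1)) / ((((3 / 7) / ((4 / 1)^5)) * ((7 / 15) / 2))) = 2743834 / 45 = 60974.09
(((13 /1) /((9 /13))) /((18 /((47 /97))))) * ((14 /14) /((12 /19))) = 150917 /188568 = 0.80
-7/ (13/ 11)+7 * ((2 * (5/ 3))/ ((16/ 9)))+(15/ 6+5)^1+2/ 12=4639/ 312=14.87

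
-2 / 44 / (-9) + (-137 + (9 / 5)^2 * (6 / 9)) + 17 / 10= -329509 / 2475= -133.13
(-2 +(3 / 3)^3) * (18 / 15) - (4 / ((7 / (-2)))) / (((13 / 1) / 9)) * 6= 1614 / 455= 3.55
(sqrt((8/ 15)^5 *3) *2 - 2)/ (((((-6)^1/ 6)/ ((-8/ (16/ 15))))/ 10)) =-96.03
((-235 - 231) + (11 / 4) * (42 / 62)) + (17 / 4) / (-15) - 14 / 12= -72166 / 155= -465.59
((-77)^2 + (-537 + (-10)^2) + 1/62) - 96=334553/62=5396.02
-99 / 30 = -33 / 10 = -3.30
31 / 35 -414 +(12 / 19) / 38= -5219489 / 12635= -413.10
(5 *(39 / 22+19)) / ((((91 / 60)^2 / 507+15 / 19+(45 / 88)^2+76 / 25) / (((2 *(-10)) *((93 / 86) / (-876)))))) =799443810000 / 1276795472839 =0.63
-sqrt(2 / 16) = -sqrt(2) / 4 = -0.35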